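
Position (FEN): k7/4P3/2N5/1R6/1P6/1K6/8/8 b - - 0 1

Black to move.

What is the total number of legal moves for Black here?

Black to move; king on a8.
In check: no.
Legal moves: none.
Count: 0.

0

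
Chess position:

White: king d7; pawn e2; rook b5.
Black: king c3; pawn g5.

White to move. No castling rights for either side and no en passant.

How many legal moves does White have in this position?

23

White to move; king on d7.
In check: no.
Legal moves: Ke8, Kd8, Kc8, Ke7, Kc7, Ke6, Kd6, Kc6, Rb8, Rb7, Rb6, Rxg5, Rf5, Re5, Rd5, Rc5+, Ra5, Rb4, Rb3+, Rb2, Rb1, e3, e4.
Count: 23.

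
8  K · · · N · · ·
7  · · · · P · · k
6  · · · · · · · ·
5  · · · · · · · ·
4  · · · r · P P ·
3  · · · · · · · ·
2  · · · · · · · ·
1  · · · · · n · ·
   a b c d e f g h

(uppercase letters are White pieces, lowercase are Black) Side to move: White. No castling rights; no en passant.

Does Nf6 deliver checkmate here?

After Nf6: black king on h7; in check: yes, from the white knight on f6.
Black has 4 legal replies: Kh8, Kg7, Kh6, Kg6.
In check but a legal move exists → not checkmate.

no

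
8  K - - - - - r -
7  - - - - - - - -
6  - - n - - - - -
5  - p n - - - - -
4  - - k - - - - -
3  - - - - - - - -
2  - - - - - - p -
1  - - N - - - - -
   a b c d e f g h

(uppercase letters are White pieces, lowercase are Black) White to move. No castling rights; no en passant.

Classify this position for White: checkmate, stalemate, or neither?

checkmate

White to move; white king on a8.
In check: yes, from the black rook on g8.
King squares — a7: attacked by Nc6; b7: attacked by Nc5; b8: attacked by Nc6.
Legal moves for White: none.
In check with no legal moves → checkmate.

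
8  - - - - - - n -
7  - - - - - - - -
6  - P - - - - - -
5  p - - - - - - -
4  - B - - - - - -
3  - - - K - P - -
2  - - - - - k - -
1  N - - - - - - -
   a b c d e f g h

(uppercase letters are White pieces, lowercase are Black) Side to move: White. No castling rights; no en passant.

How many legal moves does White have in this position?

19

White to move; king on d3.
In check: no.
Legal moves: Bf8, Be7, Bd6, Bc5+, Bxa5, Bc3, Ba3, Bd2, Be1+, Ke4, Kd4, Kc4, Kc3, Kd2, Kc2, Nb3, Nc2, b7, f4.
Count: 19.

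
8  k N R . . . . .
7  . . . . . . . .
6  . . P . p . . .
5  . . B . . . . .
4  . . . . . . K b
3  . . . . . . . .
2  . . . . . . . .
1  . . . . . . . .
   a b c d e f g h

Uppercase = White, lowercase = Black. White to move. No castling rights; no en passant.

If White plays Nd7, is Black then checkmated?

yes

After Nd7: black king on a8; in check: yes, from the white rook on c8.
King squares — a7: attacked by Bc5; b7: attacked by Pc6; b8: attacked by Nd7.
Black has no legal moves → checkmate.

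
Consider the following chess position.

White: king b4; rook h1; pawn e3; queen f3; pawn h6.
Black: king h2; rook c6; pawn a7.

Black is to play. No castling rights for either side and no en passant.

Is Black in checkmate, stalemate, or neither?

checkmate

Black to move; black king on h2.
In check: yes, from the white rook on h1.
King squares — g1: attacked by Rh1; h1: attacked by Qf3; g2: attacked by Qf3; g3: attacked by Qf3; h3: attacked by Rh1.
Legal moves for Black: none.
In check with no legal moves → checkmate.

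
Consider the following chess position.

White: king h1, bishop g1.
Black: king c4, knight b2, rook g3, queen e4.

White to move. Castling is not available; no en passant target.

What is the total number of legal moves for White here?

1

White to move; king on h1.
In check: yes, from the black queen on e4.
Legal moves: Kh2.
Count: 1.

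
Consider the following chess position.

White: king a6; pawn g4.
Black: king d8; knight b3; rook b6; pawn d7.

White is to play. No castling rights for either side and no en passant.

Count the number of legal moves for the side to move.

2

White to move; king on a6.
In check: yes, from the black rook on b6.
Legal moves: Ka7, Kxb6.
Count: 2.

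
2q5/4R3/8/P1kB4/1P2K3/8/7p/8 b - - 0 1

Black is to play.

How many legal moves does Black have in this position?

3

Black to move; king on c5.
In check: yes, from the white pawn on b4.
Legal moves: Kd6, Kb5, Kxb4.
Count: 3.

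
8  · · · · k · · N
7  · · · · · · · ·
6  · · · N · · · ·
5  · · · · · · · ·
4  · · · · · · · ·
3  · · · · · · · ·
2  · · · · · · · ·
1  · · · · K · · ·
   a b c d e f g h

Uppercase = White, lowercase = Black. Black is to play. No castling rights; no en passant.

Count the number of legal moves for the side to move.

4

Black to move; king on e8.
In check: yes, from the white knight on d6.
Legal moves: Kf8, Kd8, Ke7, Kd7.
Count: 4.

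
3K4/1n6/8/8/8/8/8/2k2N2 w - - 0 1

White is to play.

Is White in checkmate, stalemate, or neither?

neither

White to move; white king on d8.
In check: yes, from the black knight on b7.
Legal moves for White: Ke8, Kc8, Ke7, Kd7, Kc7.
White is in check but has 5 legal moves → neither.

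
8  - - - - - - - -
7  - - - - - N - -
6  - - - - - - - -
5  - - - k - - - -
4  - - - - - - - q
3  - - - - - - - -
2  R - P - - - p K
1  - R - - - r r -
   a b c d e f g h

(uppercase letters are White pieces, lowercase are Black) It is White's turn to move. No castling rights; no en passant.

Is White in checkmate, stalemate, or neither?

White to move; white king on h2.
In check: yes, from the black queen on h4.
King squares — g1: attacked by Rf1; h1: attacked by Rg1; g2: attacked by Rg1; g3: attacked by Qh4; h3: attacked by Qh4.
Legal moves for White: none.
In check with no legal moves → checkmate.

checkmate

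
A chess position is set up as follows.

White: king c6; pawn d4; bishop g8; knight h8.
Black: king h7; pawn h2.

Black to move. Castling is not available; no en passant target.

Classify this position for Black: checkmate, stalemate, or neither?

Black to move; black king on h7.
In check: yes, from the white bishop on g8.
Legal moves for Black: Kxh8, Kxg8, Kg7, Kh6.
Black is in check but has 4 legal moves → neither.

neither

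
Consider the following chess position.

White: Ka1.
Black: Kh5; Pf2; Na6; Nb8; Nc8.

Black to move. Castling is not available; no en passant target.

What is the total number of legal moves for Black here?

18

Black to move; king on h5.
In check: no.
Legal moves: Ne7, Na7, Nd6, Nb6, Nd7, Nc6, Nc7, Nc5, Nb4, Kh6, Kg6, Kg5, Kh4, Kg4, f1=Q+, f1=R+, f1=B, f1=N.
Count: 18.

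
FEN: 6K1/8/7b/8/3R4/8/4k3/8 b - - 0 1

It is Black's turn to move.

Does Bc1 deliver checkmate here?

After Bc1: white king on g8; in check: no.
White is not in check, so this cannot be checkmate.

no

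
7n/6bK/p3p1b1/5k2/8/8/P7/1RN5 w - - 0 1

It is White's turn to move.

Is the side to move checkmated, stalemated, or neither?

White to move; white king on h7.
In check: yes, from the black bishop on g6.
King squares — g6: attacked by Kf5; h6: attacked by Bg7; g7: available; g8: available; h8: attacked by Bg7.
Legal moves for White: Kg8, Kxg7.
White is in check but has 2 legal moves → neither.

neither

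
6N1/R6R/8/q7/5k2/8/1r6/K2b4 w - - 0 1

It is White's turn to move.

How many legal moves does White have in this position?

2

White to move; king on a1.
In check: yes, from the black queen on a5.
Legal moves: Kxb2, Rxa5.
Count: 2.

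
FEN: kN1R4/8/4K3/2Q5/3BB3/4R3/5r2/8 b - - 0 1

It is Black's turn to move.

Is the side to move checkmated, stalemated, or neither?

checkmate

Black to move; black king on a8.
In check: yes, from the white bishop on e4.
King squares — a7: attacked by Qc5; b7: attacked by Be4; b8: attacked by Rd8.
Legal moves for Black: none.
In check with no legal moves → checkmate.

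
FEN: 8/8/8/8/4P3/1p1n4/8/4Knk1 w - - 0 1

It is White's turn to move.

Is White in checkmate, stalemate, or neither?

White to move; white king on e1.
In check: yes, from the black knight on d3.
Legal moves for White: Ke2, Kd1.
White is in check but has 2 legal moves → neither.

neither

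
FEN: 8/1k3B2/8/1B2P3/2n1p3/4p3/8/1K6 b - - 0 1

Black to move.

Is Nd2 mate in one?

no

After Nd2: white king on b1; in check: yes, from the black knight on d2.
White has 5 legal replies: Kc2, Kb2, Ka2, Kc1, Ka1.
In check but a legal move exists → not checkmate.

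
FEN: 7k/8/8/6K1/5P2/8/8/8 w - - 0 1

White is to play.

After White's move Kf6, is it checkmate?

no

After Kf6: black king on h8; in check: no.
Black is not in check, so this cannot be checkmate.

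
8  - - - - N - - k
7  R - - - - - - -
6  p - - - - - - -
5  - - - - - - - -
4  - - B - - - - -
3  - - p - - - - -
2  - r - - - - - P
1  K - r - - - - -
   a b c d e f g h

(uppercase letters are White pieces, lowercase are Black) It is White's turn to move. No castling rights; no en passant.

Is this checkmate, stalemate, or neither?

White to move; white king on a1.
In check: yes, from the black rook on c1.
King squares — b1: attacked by Rc1; a2: attacked by Rb2; b2: attacked by Pc3.
Legal moves for White: none.
In check with no legal moves → checkmate.

checkmate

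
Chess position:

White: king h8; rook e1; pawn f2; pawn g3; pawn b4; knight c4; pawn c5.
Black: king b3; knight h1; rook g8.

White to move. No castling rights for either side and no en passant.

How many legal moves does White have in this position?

White to move; king on h8.
In check: yes, from the black rook on g8.
Legal moves: Kxg8, Kh7.
Count: 2.

2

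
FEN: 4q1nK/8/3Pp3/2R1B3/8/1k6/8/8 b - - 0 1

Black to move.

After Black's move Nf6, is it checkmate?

no

After Nf6: white king on h8; in check: yes, from the black queen on e8.
White has 1 legal reply: Kg7.
In check but a legal move exists → not checkmate.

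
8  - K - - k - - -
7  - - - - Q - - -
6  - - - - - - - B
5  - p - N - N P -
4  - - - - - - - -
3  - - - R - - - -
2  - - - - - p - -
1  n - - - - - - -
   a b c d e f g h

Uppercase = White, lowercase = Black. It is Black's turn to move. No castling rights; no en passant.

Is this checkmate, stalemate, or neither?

Black to move; black king on e8.
In check: yes, from the white queen on e7.
King squares — d7: attacked by Qe7; e7: attacked by Nd5; f7: attacked by Qe7; d8: attacked by Qe7; f8: attacked by Bh6.
Legal moves for Black: none.
In check with no legal moves → checkmate.

checkmate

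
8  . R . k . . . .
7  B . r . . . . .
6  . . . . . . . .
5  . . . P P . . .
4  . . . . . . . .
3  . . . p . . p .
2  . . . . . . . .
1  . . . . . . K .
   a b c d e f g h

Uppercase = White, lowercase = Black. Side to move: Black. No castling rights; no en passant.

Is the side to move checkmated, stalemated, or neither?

neither

Black to move; black king on d8.
In check: yes, from the white rook on b8.
King squares — c7: own rook; d7: available; e7: available; c8: attacked by Rb8; e8: attacked by Rb8.
Legal moves for Black: Ke7, Kd7, Rc8.
Black is in check but has 3 legal moves → neither.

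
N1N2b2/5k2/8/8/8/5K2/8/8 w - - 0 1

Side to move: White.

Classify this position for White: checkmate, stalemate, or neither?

neither

White to move; white king on f3.
In check: no.
Legal moves for White: Ne7, Na7, Nd6+, Ncb6, Nc7, Nab6, Kg4, Kf4, Ke4, Kg3, Ke3, Kg2, Kf2, Ke2.
White has 14 legal moves and is not in check → neither.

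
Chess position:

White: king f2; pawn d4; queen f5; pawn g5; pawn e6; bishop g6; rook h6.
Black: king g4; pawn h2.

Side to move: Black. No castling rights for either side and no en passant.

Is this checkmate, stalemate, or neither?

checkmate

Black to move; black king on g4.
In check: yes, from the white queen on f5.
King squares — f3: attacked by Kf2; g3: attacked by Kf2; h3: attacked by Qf5; f4: attacked by Qf5; h4: attacked by Rh6; f5: attacked by Bg6; g5: attacked by Qf5; h5: attacked by Bg6.
Legal moves for Black: none.
In check with no legal moves → checkmate.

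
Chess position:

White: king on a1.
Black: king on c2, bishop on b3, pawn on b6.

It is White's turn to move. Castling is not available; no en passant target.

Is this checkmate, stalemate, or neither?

stalemate

White to move; white king on a1.
In check: no.
King squares — b1: attacked by Kc2; a2: attacked by Bb3; b2: attacked by Kc2.
Legal moves for White: none.
Not in check and no legal moves → stalemate.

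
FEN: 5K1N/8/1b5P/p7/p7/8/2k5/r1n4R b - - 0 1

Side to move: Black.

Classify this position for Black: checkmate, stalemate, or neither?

neither

Black to move; black king on c2.
In check: no.
Legal moves for Black include: Bd8, Bc7, Ba7, Bc5+, Bd4, Be3, Bf2, Bg1, Kd3, Kc3, Kb3, Kd2, Kb2, Kb1, Nd3, Nb3, Ne2, Na2, ... (list truncated; more exist).
Black has legal moves and is not in check → neither.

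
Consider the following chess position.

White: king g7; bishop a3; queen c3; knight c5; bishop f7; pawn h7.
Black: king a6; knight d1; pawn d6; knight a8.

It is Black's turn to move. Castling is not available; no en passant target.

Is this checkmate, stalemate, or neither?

Black to move; black king on a6.
In check: yes, from the white knight on c5.
Legal moves for Black: Ka7, Kb6, Kb5, dxc5.
Black is in check but has 4 legal moves → neither.

neither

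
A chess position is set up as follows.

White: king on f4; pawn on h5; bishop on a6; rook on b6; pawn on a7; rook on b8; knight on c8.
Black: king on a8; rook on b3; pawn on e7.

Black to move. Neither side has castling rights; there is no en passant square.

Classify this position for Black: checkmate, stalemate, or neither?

Black to move; black king on a8.
In check: yes, from the white rook on b8.
King squares — a7: attacked by Nc8; b7: attacked by Ba6; b8: attacked by Rb6.
Legal moves for Black: none.
In check with no legal moves → checkmate.

checkmate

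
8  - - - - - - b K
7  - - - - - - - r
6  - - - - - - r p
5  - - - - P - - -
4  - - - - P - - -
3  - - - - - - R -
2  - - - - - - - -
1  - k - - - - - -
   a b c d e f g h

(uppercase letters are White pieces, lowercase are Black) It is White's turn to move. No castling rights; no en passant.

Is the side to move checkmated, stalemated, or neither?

checkmate

White to move; white king on h8.
In check: yes, from the black rook on h7.
King squares — g7: attacked by Rg6; h7: attacked by Bg8; g8: attacked by Rg6.
Legal moves for White: none.
In check with no legal moves → checkmate.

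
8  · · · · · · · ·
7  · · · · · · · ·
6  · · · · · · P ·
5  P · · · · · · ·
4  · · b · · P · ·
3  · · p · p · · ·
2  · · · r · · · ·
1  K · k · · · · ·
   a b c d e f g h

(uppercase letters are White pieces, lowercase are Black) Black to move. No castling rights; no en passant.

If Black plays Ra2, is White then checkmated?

After Ra2: white king on a1; in check: yes, from the black rook on a2.
King squares — b1: attacked by Kc1; a2: attacked by Bc4; b2: attacked by Kc1.
White has no legal moves → checkmate.

yes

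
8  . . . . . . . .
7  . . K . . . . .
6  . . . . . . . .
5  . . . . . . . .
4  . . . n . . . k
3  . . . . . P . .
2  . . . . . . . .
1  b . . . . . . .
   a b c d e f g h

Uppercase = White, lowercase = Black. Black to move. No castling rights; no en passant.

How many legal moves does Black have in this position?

14

Black to move; king on h4.
In check: no.
Legal moves: Kh5, Kg5, Kh3, Kg3, Ne6+, Nc6, Nf5, Nb5+, Nxf3, Nb3, Ne2, Nc2, Bc3, Bb2.
Count: 14.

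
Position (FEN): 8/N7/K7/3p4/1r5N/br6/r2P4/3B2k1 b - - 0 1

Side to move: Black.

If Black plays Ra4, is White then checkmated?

yes

After Ra4: white king on a6; in check: yes, from the black rook on a4.
King squares — a5: attacked by Ra4; b5: attacked by Rb3; b6: attacked by Rb3; a7: own knight; b7: attacked by Rb3.
White has no legal moves → checkmate.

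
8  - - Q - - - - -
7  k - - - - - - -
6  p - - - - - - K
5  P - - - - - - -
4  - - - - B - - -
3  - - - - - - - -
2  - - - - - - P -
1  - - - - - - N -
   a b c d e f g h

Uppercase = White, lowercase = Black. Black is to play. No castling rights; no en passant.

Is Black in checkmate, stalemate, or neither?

Black to move; black king on a7.
In check: no.
King squares — a6: own pawn; b6: attacked by Pa5; b7: attacked by Be4; a8: attacked by Be4; b8: attacked by Qc8.
Legal moves for Black: none.
Not in check and no legal moves → stalemate.

stalemate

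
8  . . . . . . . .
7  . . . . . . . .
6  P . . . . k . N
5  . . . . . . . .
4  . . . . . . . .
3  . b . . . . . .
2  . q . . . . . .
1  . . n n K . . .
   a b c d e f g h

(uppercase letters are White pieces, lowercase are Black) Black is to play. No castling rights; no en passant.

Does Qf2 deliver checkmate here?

After Qf2: white king on e1; in check: yes, from the black queen on f2.
King squares — d1: attacked by Bb3; f1: attacked by Qf2; d2: attacked by Qf2; e2: attacked by Nc1; f2: attacked by Nd1.
White has no legal moves → checkmate.

yes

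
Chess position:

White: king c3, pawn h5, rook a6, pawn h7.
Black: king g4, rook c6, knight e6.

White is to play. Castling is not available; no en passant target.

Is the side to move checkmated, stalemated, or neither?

White to move; white king on c3.
In check: yes, from the black rook on c6.
King squares — b2: available; c2: attacked by Rc6; d2: available; b3: available; d3: available; b4: available; c4: attacked by Rc6; d4: attacked by Ne6.
Legal moves for White: Kb4, Kd3, Kb3, Kd2, Kb2, Rxc6.
White is in check but has 6 legal moves → neither.

neither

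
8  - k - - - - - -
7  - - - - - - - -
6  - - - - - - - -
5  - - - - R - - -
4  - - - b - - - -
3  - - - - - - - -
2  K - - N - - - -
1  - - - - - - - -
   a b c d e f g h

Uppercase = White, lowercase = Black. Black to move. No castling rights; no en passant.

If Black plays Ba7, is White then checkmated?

no

After Ba7: white king on a2; in check: no.
White is not in check, so this cannot be checkmate.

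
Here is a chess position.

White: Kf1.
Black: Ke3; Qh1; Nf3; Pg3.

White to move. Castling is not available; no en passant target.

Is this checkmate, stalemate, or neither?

White to move; white king on f1.
In check: yes, from the black queen on h1.
King squares — e1: attacked by Qh1; g1: attacked by Qh1; e2: attacked by Ke3; f2: attacked by Ke3; g2: attacked by Qh1.
Legal moves for White: none.
In check with no legal moves → checkmate.

checkmate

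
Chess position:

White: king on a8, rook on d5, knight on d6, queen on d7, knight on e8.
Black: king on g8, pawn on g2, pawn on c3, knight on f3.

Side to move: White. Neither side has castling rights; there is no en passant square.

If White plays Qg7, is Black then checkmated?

After Qg7: black king on g8; in check: yes, from the white queen on g7.
King squares — f7: attacked by Nd6; g7: attacked by Ne8; h7: attacked by Qg7; f8: attacked by Qg7; h8: attacked by Qg7.
Black has no legal moves → checkmate.

yes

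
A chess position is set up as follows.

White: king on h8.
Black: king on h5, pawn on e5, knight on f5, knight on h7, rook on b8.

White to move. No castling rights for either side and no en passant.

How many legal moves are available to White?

1

White to move; king on h8.
In check: yes, from the black rook on b8.
Legal moves: Kxh7.
Count: 1.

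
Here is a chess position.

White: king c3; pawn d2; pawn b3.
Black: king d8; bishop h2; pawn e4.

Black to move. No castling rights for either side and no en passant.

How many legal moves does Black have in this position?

13

Black to move; king on d8.
In check: no.
Legal moves: Ke8, Kc8, Ke7, Kd7, Kc7, Bb8, Bc7, Bd6, Be5+, Bf4, Bg3, Bg1, e3.
Count: 13.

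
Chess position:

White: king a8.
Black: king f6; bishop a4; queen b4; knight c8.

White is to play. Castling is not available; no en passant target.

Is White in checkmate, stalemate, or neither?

White to move; white king on a8.
In check: no.
King squares — a7: attacked by Nc8; b7: attacked by Qb4; b8: attacked by Qb4.
Legal moves for White: none.
Not in check and no legal moves → stalemate.

stalemate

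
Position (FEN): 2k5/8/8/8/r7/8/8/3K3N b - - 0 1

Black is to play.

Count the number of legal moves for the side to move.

19

Black to move; king on c8.
In check: no.
Legal moves: Kd8, Kb8, Kd7, Kc7, Kb7, Ra8, Ra7, Ra6, Ra5, Rh4, Rg4, Rf4, Re4, Rd4+, Rc4, Rb4, Ra3, Ra2, Ra1+.
Count: 19.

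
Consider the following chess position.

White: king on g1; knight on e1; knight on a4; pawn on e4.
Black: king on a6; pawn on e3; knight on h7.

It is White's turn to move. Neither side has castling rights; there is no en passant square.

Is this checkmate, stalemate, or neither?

neither

White to move; white king on g1.
In check: no.
Legal moves for White: Nb6, Nc5+, Nc3, Nb2, Kh2, Kg2, Kh1, Kf1, Nf3, Nd3, Ng2, Nc2, e5.
White has 13 legal moves and is not in check → neither.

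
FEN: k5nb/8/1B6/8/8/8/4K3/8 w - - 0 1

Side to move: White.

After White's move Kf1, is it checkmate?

no

After Kf1: black king on a8; in check: no.
Black is not in check, so this cannot be checkmate.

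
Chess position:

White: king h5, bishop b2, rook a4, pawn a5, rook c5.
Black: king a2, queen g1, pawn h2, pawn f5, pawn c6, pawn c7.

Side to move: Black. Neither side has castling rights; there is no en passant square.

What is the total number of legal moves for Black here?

3

Black to move; king on a2.
In check: yes, from the white rook on a4.
Legal moves: Kb3, Kxb2, Kb1.
Count: 3.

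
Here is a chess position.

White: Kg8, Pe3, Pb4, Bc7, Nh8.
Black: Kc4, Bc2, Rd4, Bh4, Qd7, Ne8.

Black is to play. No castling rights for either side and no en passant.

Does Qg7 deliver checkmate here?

yes

After Qg7: white king on g8; in check: yes, from the black queen on g7.
King squares — f7: attacked by Qg7; g7: attacked by Ne8; h7: attacked by Bc2; f8: attacked by Qg7; h8: own knight.
White has no legal moves → checkmate.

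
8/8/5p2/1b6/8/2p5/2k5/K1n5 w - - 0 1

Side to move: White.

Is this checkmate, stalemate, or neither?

stalemate

White to move; white king on a1.
In check: no.
King squares — b1: attacked by Kc2; a2: attacked by Nc1; b2: attacked by Kc2.
Legal moves for White: none.
Not in check and no legal moves → stalemate.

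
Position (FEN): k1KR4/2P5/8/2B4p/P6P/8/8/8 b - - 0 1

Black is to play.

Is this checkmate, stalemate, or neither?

Black to move; black king on a8.
In check: no.
King squares — a7: attacked by Bc5; b7: attacked by Kc8; b8: attacked by Pc7.
Legal moves for Black: none.
Not in check and no legal moves → stalemate.

stalemate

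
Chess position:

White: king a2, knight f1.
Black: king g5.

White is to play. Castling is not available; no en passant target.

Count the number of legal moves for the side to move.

White to move; king on a2.
In check: no.
Legal moves: Kb3, Ka3, Kb2, Kb1, Ka1, Ng3, Ne3, Nh2, Nd2.
Count: 9.

9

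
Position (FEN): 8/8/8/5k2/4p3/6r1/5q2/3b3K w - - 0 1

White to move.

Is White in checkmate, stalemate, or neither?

stalemate

White to move; white king on h1.
In check: no.
King squares — g1: attacked by Qf2; g2: attacked by Qf2; h2: attacked by Qf2.
Legal moves for White: none.
Not in check and no legal moves → stalemate.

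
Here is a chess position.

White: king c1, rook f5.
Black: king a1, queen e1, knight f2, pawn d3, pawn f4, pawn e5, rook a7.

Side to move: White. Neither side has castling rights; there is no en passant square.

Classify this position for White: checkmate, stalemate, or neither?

checkmate

White to move; white king on c1.
In check: yes, from the black queen on e1.
King squares — b1: attacked by Ka1; d1: attacked by Qe1; b2: attacked by Ka1; c2: attacked by Pd3; d2: attacked by Qe1.
Legal moves for White: none.
In check with no legal moves → checkmate.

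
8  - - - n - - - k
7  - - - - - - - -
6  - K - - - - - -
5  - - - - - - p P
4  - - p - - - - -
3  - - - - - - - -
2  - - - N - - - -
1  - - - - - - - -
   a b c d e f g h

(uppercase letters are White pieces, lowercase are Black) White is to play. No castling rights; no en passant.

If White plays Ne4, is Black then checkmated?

After Ne4: black king on h8; in check: no.
Black is not in check, so this cannot be checkmate.

no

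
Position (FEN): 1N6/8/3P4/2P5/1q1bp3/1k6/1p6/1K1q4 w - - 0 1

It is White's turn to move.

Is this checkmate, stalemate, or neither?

checkmate

White to move; white king on b1.
In check: yes, from the black queen on d1.
King squares — a1: attacked by Qd1; c1: attacked by Qd1; a2: attacked by Kb3; b2: attacked by Kb3; c2: attacked by Qd1.
Legal moves for White: none.
In check with no legal moves → checkmate.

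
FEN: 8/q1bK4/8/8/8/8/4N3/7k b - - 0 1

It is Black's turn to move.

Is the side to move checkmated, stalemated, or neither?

Black to move; black king on h1.
In check: no.
Legal moves for Black include: Bd8+, Bb8+, Bd6+, Bb6+, Be5+, Ba5+, Bf4+, Bg3+, Bh2+, Qb8, Qa8, Qb7, Qb6, Qa6, Qc5, Qa5, Qd4+, Qa4+, ... (list truncated; more exist).
Black has legal moves and is not in check → neither.

neither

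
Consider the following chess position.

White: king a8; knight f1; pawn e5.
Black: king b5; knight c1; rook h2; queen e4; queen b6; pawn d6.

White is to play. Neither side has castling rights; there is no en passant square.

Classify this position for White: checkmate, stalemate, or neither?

White to move; white king on a8.
In check: yes, from the black queen on e4.
King squares — a7: attacked by Qb6; b7: attacked by Qe4; b8: attacked by Qb6.
Legal moves for White: none.
In check with no legal moves → checkmate.

checkmate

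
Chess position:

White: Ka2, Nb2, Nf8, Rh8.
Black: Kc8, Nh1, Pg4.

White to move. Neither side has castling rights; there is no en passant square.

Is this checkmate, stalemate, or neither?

neither

White to move; white king on a2.
In check: no.
Legal moves for White include: Rg8, Rh7, Rh6, Rh5, Rh4, Rh3, Rh2, Rxh1, Nh7+, Nd7+, Ng6+, Ne6+, Nc4, Na4, Nd3, Nd1, Kb3, Ka3, ... (list truncated; more exist).
White has legal moves and is not in check → neither.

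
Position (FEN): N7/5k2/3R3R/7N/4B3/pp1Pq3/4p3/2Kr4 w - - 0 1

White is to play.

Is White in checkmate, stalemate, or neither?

checkmate

White to move; white king on c1.
In check: yes, from the black rook on d1 and the black queen on e3.
King squares — b1: attacked by Rd1; d1: attacked by Pe2; b2: attacked by Pa3; c2: attacked by Pb3; d2: attacked by Rd1.
Legal moves for White: none.
In check with no legal moves → checkmate.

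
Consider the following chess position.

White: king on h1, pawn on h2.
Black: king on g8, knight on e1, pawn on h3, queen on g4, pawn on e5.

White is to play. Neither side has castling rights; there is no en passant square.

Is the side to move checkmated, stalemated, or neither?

stalemate

White to move; white king on h1.
In check: no.
King squares — g1: attacked by Qg4; g2: attacked by Ne1; h2: own pawn.
Legal moves for White: none.
Not in check and no legal moves → stalemate.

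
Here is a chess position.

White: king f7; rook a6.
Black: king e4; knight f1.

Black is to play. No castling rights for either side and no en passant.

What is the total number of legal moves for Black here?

12

Black to move; king on e4.
In check: no.
Legal moves: Kf5, Ke5, Kd5, Kf4, Kd4, Kf3, Ke3, Kd3, Ng3, Ne3, Nh2, Nd2.
Count: 12.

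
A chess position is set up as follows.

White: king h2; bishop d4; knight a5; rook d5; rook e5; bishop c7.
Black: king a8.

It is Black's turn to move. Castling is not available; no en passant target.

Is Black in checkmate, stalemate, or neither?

Black to move; black king on a8.
In check: no.
King squares — a7: attacked by Bd4; b7: attacked by Na5; b8: attacked by Bc7.
Legal moves for Black: none.
Not in check and no legal moves → stalemate.

stalemate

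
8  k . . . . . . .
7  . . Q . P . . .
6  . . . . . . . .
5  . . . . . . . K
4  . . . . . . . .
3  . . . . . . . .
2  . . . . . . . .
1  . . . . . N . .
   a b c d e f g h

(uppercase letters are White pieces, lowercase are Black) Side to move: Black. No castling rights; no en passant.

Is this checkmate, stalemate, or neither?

Black to move; black king on a8.
In check: no.
King squares — a7: attacked by Qc7; b7: attacked by Qc7; b8: attacked by Qc7.
Legal moves for Black: none.
Not in check and no legal moves → stalemate.

stalemate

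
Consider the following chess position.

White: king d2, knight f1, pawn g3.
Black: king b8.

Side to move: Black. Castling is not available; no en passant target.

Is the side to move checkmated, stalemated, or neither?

Black to move; black king on b8.
In check: no.
Legal moves for Black: Kc8, Ka8, Kc7, Kb7, Ka7.
Black has 5 legal moves and is not in check → neither.

neither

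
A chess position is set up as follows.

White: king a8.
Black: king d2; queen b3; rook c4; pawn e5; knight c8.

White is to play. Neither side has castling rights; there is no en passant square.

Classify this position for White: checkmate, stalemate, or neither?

stalemate

White to move; white king on a8.
In check: no.
King squares — a7: attacked by Nc8; b7: attacked by Qb3; b8: attacked by Qb3.
Legal moves for White: none.
Not in check and no legal moves → stalemate.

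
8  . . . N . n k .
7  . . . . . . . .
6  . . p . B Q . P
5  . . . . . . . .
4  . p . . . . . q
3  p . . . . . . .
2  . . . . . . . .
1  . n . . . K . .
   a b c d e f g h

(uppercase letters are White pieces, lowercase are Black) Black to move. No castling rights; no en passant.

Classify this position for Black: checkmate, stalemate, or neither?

neither

Black to move; black king on g8.
In check: yes, from the white bishop on e6.
Legal moves for Black: Kh7, Nxe6.
Black is in check but has 2 legal moves → neither.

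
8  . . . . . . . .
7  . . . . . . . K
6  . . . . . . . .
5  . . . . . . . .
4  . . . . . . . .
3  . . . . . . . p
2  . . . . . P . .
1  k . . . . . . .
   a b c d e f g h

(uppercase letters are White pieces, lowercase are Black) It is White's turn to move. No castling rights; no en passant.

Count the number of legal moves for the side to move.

White to move; king on h7.
In check: no.
Legal moves: Kh8, Kg8, Kg7, Kh6, Kg6, f3, f4.
Count: 7.

7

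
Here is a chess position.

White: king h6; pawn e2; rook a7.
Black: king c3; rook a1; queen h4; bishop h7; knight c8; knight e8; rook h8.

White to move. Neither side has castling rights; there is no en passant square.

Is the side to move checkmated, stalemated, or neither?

White to move; white king on h6.
In check: yes, from the black queen on h4.
King squares — g5: attacked by Qh4; h5: attacked by Qh4; g6: attacked by Bh7; g7: attacked by Ne8; h7: attacked by Qh4.
Legal moves for White: none.
In check with no legal moves → checkmate.

checkmate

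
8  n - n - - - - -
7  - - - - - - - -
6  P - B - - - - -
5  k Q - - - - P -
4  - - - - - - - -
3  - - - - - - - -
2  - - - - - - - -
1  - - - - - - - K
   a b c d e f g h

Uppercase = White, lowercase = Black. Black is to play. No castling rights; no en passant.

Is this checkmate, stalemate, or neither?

checkmate

Black to move; black king on a5.
In check: yes, from the white queen on b5.
King squares — a4: attacked by Qb5; b4: attacked by Qb5; b5: attacked by Bc6; a6: attacked by Qb5; b6: attacked by Qb5.
Legal moves for Black: none.
In check with no legal moves → checkmate.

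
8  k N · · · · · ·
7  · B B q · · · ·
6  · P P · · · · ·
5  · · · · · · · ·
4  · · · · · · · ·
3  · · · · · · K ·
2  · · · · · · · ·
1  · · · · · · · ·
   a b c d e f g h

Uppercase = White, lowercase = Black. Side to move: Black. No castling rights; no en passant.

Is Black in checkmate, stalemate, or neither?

checkmate

Black to move; black king on a8.
In check: yes, from the white bishop on b7.
King squares — a7: attacked by Pb6; b7: attacked by Pc6; b8: attacked by Bc7.
Legal moves for Black: none.
In check with no legal moves → checkmate.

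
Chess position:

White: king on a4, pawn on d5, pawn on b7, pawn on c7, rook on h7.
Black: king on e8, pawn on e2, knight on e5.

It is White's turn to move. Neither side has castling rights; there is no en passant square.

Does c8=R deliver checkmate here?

yes

After c8=R: black king on e8; in check: yes, from the white rook on c8.
King squares — d7: attacked by Rh7; e7: attacked by Rh7; f7: attacked by Rh7; d8: attacked by Rc8; f8: attacked by Rc8.
Black has no legal moves → checkmate.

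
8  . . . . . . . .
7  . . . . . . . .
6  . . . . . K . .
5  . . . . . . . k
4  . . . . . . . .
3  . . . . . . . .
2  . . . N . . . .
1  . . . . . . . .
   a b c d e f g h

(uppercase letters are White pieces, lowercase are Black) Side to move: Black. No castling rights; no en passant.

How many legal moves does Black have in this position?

Black to move; king on h5.
In check: no.
Legal moves: Kh6, Kh4, Kg4.
Count: 3.

3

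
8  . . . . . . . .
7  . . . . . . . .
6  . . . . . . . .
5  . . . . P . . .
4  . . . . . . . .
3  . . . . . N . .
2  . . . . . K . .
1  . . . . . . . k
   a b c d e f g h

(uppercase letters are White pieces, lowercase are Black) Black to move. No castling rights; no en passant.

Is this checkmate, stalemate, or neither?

stalemate

Black to move; black king on h1.
In check: no.
King squares — g1: attacked by Kf2; g2: attacked by Kf2; h2: attacked by Nf3.
Legal moves for Black: none.
Not in check and no legal moves → stalemate.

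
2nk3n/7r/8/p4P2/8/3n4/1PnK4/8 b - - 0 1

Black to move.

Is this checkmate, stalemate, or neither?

Black to move; black king on d8.
In check: no.
Legal moves for Black include: Nf7, Ng6, Ke8, Ke7, Kd7, Kc7, Ne7, Na7, Nd6, Nb6, Rg7, Rf7, Re7, Rd7, Rc7, Rb7, Ra7, Rh6, ... (list truncated; more exist).
Black has legal moves and is not in check → neither.

neither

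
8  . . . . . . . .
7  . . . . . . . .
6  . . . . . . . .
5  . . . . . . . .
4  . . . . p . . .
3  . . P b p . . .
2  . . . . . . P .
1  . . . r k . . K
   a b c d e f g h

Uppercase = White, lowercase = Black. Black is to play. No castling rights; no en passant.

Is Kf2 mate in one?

no

After Kf2: white king on h1; in check: yes, from the black rook on d1.
White has 1 legal reply: Kh2.
In check but a legal move exists → not checkmate.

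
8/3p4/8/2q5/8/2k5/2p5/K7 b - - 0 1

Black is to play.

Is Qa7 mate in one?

yes

After Qa7: white king on a1; in check: yes, from the black queen on a7.
King squares — b1: attacked by Pc2; a2: attacked by Qa7; b2: attacked by Kc3.
White has no legal moves → checkmate.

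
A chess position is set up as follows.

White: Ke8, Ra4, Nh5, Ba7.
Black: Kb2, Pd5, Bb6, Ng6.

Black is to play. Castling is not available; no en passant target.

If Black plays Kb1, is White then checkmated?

After Kb1: white king on e8; in check: no.
White is not in check, so this cannot be checkmate.

no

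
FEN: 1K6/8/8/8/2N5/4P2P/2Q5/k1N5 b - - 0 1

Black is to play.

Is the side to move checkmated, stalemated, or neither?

Black to move; black king on a1.
In check: no.
King squares — b1: attacked by Qc2; a2: attacked by Nc1; b2: attacked by Qc2.
Legal moves for Black: none.
Not in check and no legal moves → stalemate.

stalemate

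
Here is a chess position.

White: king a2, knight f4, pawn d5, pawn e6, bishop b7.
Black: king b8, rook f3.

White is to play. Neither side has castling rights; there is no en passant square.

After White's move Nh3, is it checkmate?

After Nh3: black king on b8; in check: no.
Black is not in check, so this cannot be checkmate.

no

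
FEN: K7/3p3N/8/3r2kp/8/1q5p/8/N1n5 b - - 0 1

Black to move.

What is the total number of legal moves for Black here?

Black to move; king on g5.
In check: yes, from the white knight on h7.
Legal moves: Kh6, Kg6, Kf5, Kh4, Kg4, Kf4.
Count: 6.

6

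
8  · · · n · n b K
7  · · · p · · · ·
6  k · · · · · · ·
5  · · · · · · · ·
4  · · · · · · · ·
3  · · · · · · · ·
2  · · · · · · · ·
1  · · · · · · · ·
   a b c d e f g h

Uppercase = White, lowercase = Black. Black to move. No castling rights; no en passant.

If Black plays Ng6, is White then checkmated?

no

After Ng6: white king on h8; in check: yes, from the black knight on g6.
White has 2 legal replies: Kxg8, Kg7.
In check but a legal move exists → not checkmate.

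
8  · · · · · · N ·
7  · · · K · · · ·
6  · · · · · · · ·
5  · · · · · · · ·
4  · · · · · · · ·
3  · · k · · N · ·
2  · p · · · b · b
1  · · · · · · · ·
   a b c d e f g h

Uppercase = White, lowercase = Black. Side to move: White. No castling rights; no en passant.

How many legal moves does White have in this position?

17

White to move; king on d7.
In check: no.
Legal moves: Ne7, Nh6, Nf6, Ke8, Kd8, Kc8, Ke7, Ke6, Kc6, Ng5, Ne5, Nh4, Nd4, Nxh2, Nd2, Ng1, Ne1.
Count: 17.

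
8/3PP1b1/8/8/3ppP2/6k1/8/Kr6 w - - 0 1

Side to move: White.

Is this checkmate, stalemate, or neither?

White to move; white king on a1.
In check: yes, from the black rook on b1.
Legal moves for White: Ka2, Kxb1.
White is in check but has 2 legal moves → neither.

neither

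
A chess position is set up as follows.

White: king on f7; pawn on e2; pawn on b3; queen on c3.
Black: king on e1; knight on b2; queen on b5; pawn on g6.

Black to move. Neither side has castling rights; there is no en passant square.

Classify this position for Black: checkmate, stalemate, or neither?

neither

Black to move; black king on e1.
In check: yes, from the white queen on c3.
King squares — d1: available; f1: available; d2: attacked by Qc3; e2: available; f2: available.
Legal moves for Black: Kf2, Kxe2, Kf1, Kd1.
Black is in check but has 4 legal moves → neither.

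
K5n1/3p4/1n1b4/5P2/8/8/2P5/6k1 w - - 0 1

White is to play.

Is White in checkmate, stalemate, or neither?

neither

White to move; white king on a8.
In check: yes, from the black knight on b6.
King squares — a7: available; b7: available; b8: attacked by Bd6.
Legal moves for White: Kb7, Ka7.
White is in check but has 2 legal moves → neither.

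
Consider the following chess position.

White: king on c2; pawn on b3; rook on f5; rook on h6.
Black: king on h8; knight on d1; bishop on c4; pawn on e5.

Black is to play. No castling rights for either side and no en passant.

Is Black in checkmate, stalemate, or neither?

neither

Black to move; black king on h8.
In check: yes, from the white rook on h6.
Legal moves for Black: Kg8, Kg7.
Black is in check but has 2 legal moves → neither.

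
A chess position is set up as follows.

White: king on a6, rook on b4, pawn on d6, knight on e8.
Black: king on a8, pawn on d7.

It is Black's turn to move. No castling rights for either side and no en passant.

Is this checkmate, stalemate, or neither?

stalemate

Black to move; black king on a8.
In check: no.
King squares — a7: attacked by Ka6; b7: attacked by Rb4; b8: attacked by Rb4.
Legal moves for Black: none.
Not in check and no legal moves → stalemate.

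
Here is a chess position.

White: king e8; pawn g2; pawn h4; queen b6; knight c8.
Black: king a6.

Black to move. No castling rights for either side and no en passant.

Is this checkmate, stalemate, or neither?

checkmate

Black to move; black king on a6.
In check: yes, from the white queen on b6.
King squares — a5: attacked by Qb6; b5: attacked by Qb6; b6: attacked by Nc8; a7: attacked by Qb6; b7: attacked by Qb6.
Legal moves for Black: none.
In check with no legal moves → checkmate.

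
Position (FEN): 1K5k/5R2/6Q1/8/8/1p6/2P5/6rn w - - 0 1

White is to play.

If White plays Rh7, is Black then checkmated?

yes

After Rh7: black king on h8; in check: yes, from the white rook on h7.
King squares — g7: attacked by Qg6; h7: attacked by Qg6; g8: attacked by Qg6.
Black has no legal moves → checkmate.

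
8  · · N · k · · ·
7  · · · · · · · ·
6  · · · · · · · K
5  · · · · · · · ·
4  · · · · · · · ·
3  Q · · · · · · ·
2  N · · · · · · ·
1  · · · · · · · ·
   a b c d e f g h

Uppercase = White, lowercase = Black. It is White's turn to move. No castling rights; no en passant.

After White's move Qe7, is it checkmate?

After Qe7: black king on e8; in check: yes, from the white queen on e7.
King squares — d7: attacked by Qe7; e7: attacked by Nc8; f7: attacked by Qe7; d8: attacked by Qe7; f8: attacked by Qe7.
Black has no legal moves → checkmate.

yes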